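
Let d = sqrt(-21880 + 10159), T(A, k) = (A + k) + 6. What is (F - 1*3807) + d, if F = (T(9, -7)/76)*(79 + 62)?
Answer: -72051/19 + I*sqrt(11721) ≈ -3792.2 + 108.26*I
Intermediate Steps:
T(A, k) = 6 + A + k
F = 282/19 (F = ((6 + 9 - 7)/76)*(79 + 62) = (8*(1/76))*141 = (2/19)*141 = 282/19 ≈ 14.842)
d = I*sqrt(11721) (d = sqrt(-11721) = I*sqrt(11721) ≈ 108.26*I)
(F - 1*3807) + d = (282/19 - 1*3807) + I*sqrt(11721) = (282/19 - 3807) + I*sqrt(11721) = -72051/19 + I*sqrt(11721)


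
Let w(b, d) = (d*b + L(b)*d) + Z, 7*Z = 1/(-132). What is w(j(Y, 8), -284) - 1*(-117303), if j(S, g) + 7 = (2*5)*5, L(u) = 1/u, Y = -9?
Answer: 4175213153/39732 ≈ 1.0508e+5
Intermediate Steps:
Z = -1/924 (Z = (1/7)/(-132) = (1/7)*(-1/132) = -1/924 ≈ -0.0010823)
j(S, g) = 43 (j(S, g) = -7 + (2*5)*5 = -7 + 10*5 = -7 + 50 = 43)
w(b, d) = -1/924 + b*d + d/b (w(b, d) = (d*b + d/b) - 1/924 = (b*d + d/b) - 1/924 = -1/924 + b*d + d/b)
w(j(Y, 8), -284) - 1*(-117303) = (-1/924 + 43*(-284) - 284/43) - 1*(-117303) = (-1/924 - 12212 - 284*1/43) + 117303 = (-1/924 - 12212 - 284/43) + 117303 = -485469643/39732 + 117303 = 4175213153/39732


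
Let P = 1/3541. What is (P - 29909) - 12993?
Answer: -151915981/3541 ≈ -42902.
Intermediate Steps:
P = 1/3541 ≈ 0.00028241
(P - 29909) - 12993 = (1/3541 - 29909) - 12993 = -105907768/3541 - 12993 = -151915981/3541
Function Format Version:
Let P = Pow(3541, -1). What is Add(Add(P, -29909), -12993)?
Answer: Rational(-151915981, 3541) ≈ -42902.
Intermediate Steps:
P = Rational(1, 3541) ≈ 0.00028241
Add(Add(P, -29909), -12993) = Add(Add(Rational(1, 3541), -29909), -12993) = Add(Rational(-105907768, 3541), -12993) = Rational(-151915981, 3541)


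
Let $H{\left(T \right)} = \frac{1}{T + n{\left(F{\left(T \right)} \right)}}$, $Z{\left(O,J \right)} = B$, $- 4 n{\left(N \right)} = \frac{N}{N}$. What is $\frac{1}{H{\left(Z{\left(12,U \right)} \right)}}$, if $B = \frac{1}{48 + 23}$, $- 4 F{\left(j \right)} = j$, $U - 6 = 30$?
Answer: $- \frac{67}{284} \approx -0.23592$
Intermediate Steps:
$U = 36$ ($U = 6 + 30 = 36$)
$F{\left(j \right)} = - \frac{j}{4}$
$B = \frac{1}{71} \approx 0.014085$
$n{\left(N \right)} = - \frac{1}{4}$ ($n{\left(N \right)} = - \frac{N \frac{1}{N}}{4} = \left(- \frac{1}{4}\right) 1 = - \frac{1}{4}$)
$Z{\left(O,J \right)} = \frac{1}{71}$
$H{\left(T \right)} = \frac{1}{- \frac{1}{4} + T}$ ($H{\left(T \right)} = \frac{1}{T - \frac{1}{4}} = \frac{1}{- \frac{1}{4} + T}$)
$\frac{1}{H{\left(Z{\left(12,U \right)} \right)}} = \frac{1}{4 \frac{1}{-1 + 4 \cdot \frac{1}{71}}} = \frac{1}{4 \frac{1}{-1 + \frac{4}{71}}} = \frac{1}{4 \frac{1}{- \frac{67}{71}}} = \frac{1}{4 \left(- \frac{71}{67}\right)} = \frac{1}{- \frac{284}{67}} = - \frac{67}{284}$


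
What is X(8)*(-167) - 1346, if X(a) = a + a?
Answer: -4018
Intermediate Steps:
X(a) = 2*a
X(8)*(-167) - 1346 = (2*8)*(-167) - 1346 = 16*(-167) - 1346 = -2672 - 1346 = -4018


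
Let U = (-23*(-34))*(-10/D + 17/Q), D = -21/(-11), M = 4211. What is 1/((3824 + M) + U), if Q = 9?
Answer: 63/341203 ≈ 0.00018464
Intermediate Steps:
D = 21/11 (D = -21*(-1/11) = 21/11 ≈ 1.9091)
U = -165002/63 (U = (-23*(-34))*(-10/21/11 + 17/9) = 782*(-10*11/21 + 17*(1/9)) = 782*(-110/21 + 17/9) = 782*(-211/63) = -165002/63 ≈ -2619.1)
1/((3824 + M) + U) = 1/((3824 + 4211) - 165002/63) = 1/(8035 - 165002/63) = 1/(341203/63) = 63/341203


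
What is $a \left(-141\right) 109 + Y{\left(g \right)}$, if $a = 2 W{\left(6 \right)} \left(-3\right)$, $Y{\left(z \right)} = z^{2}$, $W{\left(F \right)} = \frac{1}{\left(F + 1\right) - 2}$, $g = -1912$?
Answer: $\frac{18370934}{5} \approx 3.6742 \cdot 10^{6}$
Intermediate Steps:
$W{\left(F \right)} = \frac{1}{-1 + F}$ ($W{\left(F \right)} = \frac{1}{\left(1 + F\right) - 2} = \frac{1}{-1 + F}$)
$a = - \frac{6}{5}$ ($a = \frac{2}{-1 + 6} \left(-3\right) = \frac{2}{5} \left(-3\right) = - \frac{6}{5} \approx -1.2$)
$a \left(-141\right) 109 + Y{\left(g \right)} = \left(- \frac{6}{5}\right) \left(-141\right) 109 + \left(-1912\right)^{2} = \frac{846}{5} \cdot 109 + 3655744 = \frac{92214}{5} + 3655744 = \frac{18370934}{5}$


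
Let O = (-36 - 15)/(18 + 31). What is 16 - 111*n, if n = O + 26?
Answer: -134969/49 ≈ -2754.5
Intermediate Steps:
O = -51/49 ≈ -1.0408
n = 1223/49 (n = -51/49 + 26 = 1223/49 ≈ 24.959)
16 - 111*n = 16 - 111*1223/49 = 16 - 135753/49 = -134969/49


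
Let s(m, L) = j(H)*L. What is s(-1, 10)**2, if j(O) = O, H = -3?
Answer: 900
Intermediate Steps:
s(m, L) = -3*L
s(-1, 10)**2 = (-3*10)**2 = (-30)**2 = 900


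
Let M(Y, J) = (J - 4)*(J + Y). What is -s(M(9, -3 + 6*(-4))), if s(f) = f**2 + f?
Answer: -311922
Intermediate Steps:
M(Y, J) = (-4 + J)*(J + Y)
s(f) = f + f**2
-s(M(9, -3 + 6*(-4))) = -((-3 + 6*(-4))**2 - 4*(-3 + 6*(-4)) - 4*9 + (-3 + 6*(-4))*9)*(1 + ((-3 + 6*(-4))**2 - 4*(-3 + 6*(-4)) - 4*9 + (-3 + 6*(-4))*9)) = -((-3 - 24)**2 - 4*(-3 - 24) - 36 + (-3 - 24)*9)*(1 + ((-3 - 24)**2 - 4*(-3 - 24) - 36 + (-3 - 24)*9)) = -((-27)**2 - 4*(-27) - 36 - 27*9)*(1 + ((-27)**2 - 4*(-27) - 36 - 27*9)) = -(729 + 108 - 36 - 243)*(1 + (729 + 108 - 36 - 243)) = -558*(1 + 558) = -558*559 = -1*311922 = -311922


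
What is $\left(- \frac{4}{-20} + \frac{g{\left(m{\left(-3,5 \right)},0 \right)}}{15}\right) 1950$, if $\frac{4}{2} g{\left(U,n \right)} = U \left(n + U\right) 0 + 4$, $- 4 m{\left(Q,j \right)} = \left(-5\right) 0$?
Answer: $650$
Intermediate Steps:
$m{\left(Q,j \right)} = 0$ ($m{\left(Q,j \right)} = - \frac{\left(-5\right) 0}{4} = \left(- \frac{1}{4}\right) 0 = 0$)
$g{\left(U,n \right)} = 2$ ($g{\left(U,n \right)} = \frac{U \left(n + U\right) 0 + 4}{2} = \frac{U \left(U + n\right) 0 + 4}{2} = \frac{U 0 + 4}{2} = \frac{0 + 4}{2} = \frac{1}{2} \cdot 4 = 2$)
$\left(- \frac{4}{-20} + \frac{g{\left(m{\left(-3,5 \right)},0 \right)}}{15}\right) 1950 = \left(- \frac{4}{-20} + \frac{2}{15}\right) 1950 = \left(\left(-4\right) \left(- \frac{1}{20}\right) + 2 \cdot \frac{1}{15}\right) 1950 = \left(\frac{1}{5} + \frac{2}{15}\right) 1950 = \frac{1}{3} \cdot 1950 = 650$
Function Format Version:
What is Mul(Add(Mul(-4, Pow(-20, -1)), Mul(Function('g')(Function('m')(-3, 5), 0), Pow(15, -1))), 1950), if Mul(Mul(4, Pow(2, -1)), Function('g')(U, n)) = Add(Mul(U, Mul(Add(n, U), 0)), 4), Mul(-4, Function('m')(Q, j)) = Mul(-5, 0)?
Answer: 650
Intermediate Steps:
Function('m')(Q, j) = 0 (Function('m')(Q, j) = Mul(Rational(-1, 4), Mul(-5, 0)) = Mul(Rational(-1, 4), 0) = 0)
Function('g')(U, n) = 2 (Function('g')(U, n) = Mul(Rational(1, 2), Add(Mul(U, Mul(Add(n, U), 0)), 4)) = Mul(Rational(1, 2), Add(Mul(U, Mul(Add(U, n), 0)), 4)) = Mul(Rational(1, 2), Add(Mul(U, 0), 4)) = Mul(Rational(1, 2), Add(0, 4)) = Mul(Rational(1, 2), 4) = 2)
Mul(Add(Mul(-4, Pow(-20, -1)), Mul(Function('g')(Function('m')(-3, 5), 0), Pow(15, -1))), 1950) = Mul(Add(Mul(-4, Pow(-20, -1)), Mul(2, Pow(15, -1))), 1950) = Mul(Add(Mul(-4, Rational(-1, 20)), Mul(2, Rational(1, 15))), 1950) = Mul(Add(Rational(1, 5), Rational(2, 15)), 1950) = Mul(Rational(1, 3), 1950) = 650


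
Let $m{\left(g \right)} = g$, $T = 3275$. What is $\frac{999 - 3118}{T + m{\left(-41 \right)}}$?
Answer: $- \frac{2119}{3234} \approx -0.65523$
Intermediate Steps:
$\frac{999 - 3118}{T + m{\left(-41 \right)}} = \frac{999 - 3118}{3275 - 41} = - \frac{2119}{3234}$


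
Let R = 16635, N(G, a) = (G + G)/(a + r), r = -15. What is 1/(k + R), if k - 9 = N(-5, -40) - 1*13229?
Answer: 11/37567 ≈ 0.00029281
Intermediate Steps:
N(G, a) = 2*G/(-15 + a) (N(G, a) = (G + G)/(a - 15) = (2*G)/(-15 + a) = 2*G/(-15 + a))
k = -145418/11 (k = 9 + (2*(-5)/(-15 - 40) - 1*13229) = 9 + (2*(-5)/(-55) - 13229) = 9 + (2*(-5)*(-1/55) - 13229) = 9 + (2/11 - 13229) = 9 - 145517/11 = -145418/11 ≈ -13220.)
1/(k + R) = 1/(-145418/11 + 16635) = 1/(37567/11) = 11/37567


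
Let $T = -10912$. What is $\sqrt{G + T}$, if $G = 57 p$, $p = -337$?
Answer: $i \sqrt{30121} \approx 173.55 i$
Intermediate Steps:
$G = -19209$ ($G = 57 \left(-337\right) = -19209$)
$\sqrt{G + T} = \sqrt{-19209 - 10912} = \sqrt{-30121} = i \sqrt{30121}$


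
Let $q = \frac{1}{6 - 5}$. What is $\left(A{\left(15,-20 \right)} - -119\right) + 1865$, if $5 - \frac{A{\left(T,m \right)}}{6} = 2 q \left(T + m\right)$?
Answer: $2074$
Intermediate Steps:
$q = 1$ ($q = 1^{-1} = 1$)
$A{\left(T,m \right)} = 30 - 12 T - 12 m$ ($A{\left(T,m \right)} = 30 - 6 \cdot 2 \cdot 1 \left(T + m\right) = 30 - 6 \cdot 2 \left(T + m\right) = 30 - 6 \left(2 T + 2 m\right) = 30 - \left(12 T + 12 m\right) = 30 - 12 T - 12 m$)
$\left(A{\left(15,-20 \right)} - -119\right) + 1865 = \left(\left(30 - 180 - -240\right) - -119\right) + 1865 = \left(\left(30 - 180 + 240\right) + 119\right) + 1865 = \left(90 + 119\right) + 1865 = 209 + 1865 = 2074$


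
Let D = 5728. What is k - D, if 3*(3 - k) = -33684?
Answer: 5503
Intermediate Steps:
k = 11231 (k = 3 - 1/3*(-33684) = 3 + 11228 = 11231)
k - D = 11231 - 1*5728 = 11231 - 5728 = 5503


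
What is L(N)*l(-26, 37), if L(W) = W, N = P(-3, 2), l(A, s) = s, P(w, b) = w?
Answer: -111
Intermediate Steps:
N = -3
L(N)*l(-26, 37) = -3*37 = -111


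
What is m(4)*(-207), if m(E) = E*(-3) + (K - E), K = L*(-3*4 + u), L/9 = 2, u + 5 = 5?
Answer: 48024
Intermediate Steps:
u = 0 (u = -5 + 5 = 0)
L = 18 (L = 9*2 = 18)
K = -216 (K = 18*(-3*4 + 0) = 18*(-12 + 0) = 18*(-12) = -216)
m(E) = -216 - 4*E (m(E) = E*(-3) + (-216 - E) = -3*E + (-216 - E) = -216 - 4*E)
m(4)*(-207) = (-216 - 4*4)*(-207) = (-216 - 16)*(-207) = -232*(-207) = 48024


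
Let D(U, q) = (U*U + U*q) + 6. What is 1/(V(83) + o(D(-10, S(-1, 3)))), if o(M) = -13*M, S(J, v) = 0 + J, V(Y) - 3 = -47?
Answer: -1/1552 ≈ -0.00064433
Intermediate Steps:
V(Y) = -44 (V(Y) = 3 - 47 = -44)
S(J, v) = J
D(U, q) = 6 + U² + U*q (D(U, q) = (U² + U*q) + 6 = 6 + U² + U*q)
1/(V(83) + o(D(-10, S(-1, 3)))) = 1/(-44 - 13*(6 + (-10)² - 10*(-1))) = 1/(-44 - 13*(6 + 100 + 10)) = 1/(-44 - 13*116) = 1/(-44 - 1508) = 1/(-1552) = -1/1552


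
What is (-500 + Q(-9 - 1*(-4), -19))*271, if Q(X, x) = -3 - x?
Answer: -131164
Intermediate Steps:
(-500 + Q(-9 - 1*(-4), -19))*271 = (-500 + (-3 - 1*(-19)))*271 = (-500 + (-3 + 19))*271 = (-500 + 16)*271 = -484*271 = -131164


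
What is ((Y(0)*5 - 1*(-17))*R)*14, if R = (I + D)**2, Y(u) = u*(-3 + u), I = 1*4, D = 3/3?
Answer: 5950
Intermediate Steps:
D = 1 (D = 3*(1/3) = 1)
I = 4
R = 25 (R = (4 + 1)**2 = 5**2 = 25)
((Y(0)*5 - 1*(-17))*R)*14 = (((0*(-3 + 0))*5 - 1*(-17))*25)*14 = (((0*(-3))*5 + 17)*25)*14 = ((0*5 + 17)*25)*14 = ((0 + 17)*25)*14 = (17*25)*14 = 425*14 = 5950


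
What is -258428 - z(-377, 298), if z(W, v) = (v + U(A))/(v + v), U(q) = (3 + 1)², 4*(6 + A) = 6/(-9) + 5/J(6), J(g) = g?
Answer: -77011701/298 ≈ -2.5843e+5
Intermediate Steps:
A = -143/24 (A = -6 + (6/(-9) + 5/6)/4 = -6 + (6*(-⅑) + 5*(⅙))/4 = -6 + (-⅔ + ⅚)/4 = -6 + (¼)*(⅙) = -6 + 1/24 = -143/24 ≈ -5.9583)
U(q) = 16 (U(q) = 4² = 16)
z(W, v) = (16 + v)/(2*v) (z(W, v) = (v + 16)/(v + v) = (16 + v)/((2*v)) = (16 + v)*(1/(2*v)) = (16 + v)/(2*v))
-258428 - z(-377, 298) = -258428 - (16 + 298)/(2*298) = -258428 - 314/(2*298) = -258428 - 1*157/298 = -258428 - 157/298 = -77011701/298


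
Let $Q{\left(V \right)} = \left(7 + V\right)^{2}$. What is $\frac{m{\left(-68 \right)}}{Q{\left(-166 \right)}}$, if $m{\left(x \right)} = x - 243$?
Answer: $- \frac{311}{25281} \approx -0.012302$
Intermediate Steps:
$m{\left(x \right)} = -243 + x$
$\frac{m{\left(-68 \right)}}{Q{\left(-166 \right)}} = \frac{-243 - 68}{\left(7 - 166\right)^{2}} = - \frac{311}{\left(-159\right)^{2}} = - \frac{311}{25281}$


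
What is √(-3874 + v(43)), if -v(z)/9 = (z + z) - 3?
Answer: I*√4621 ≈ 67.978*I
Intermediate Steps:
v(z) = 27 - 18*z (v(z) = -9*((z + z) - 3) = -9*(2*z - 3) = -9*(-3 + 2*z) = 27 - 18*z)
√(-3874 + v(43)) = √(-3874 + (27 - 18*43)) = √(-3874 + (27 - 774)) = √(-3874 - 747) = √(-4621) = I*√4621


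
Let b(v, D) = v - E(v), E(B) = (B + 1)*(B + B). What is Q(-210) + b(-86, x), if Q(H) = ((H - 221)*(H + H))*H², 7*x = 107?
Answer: 7982967294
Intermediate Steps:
x = 107/7 (x = (⅐)*107 = 107/7 ≈ 15.286)
E(B) = 2*B*(1 + B) (E(B) = (1 + B)*(2*B) = 2*B*(1 + B))
Q(H) = 2*H³*(-221 + H) (Q(H) = ((-221 + H)*(2*H))*H² = (2*H*(-221 + H))*H² = 2*H³*(-221 + H))
b(v, D) = v - 2*v*(1 + v)
Q(-210) + b(-86, x) = 2*(-210)³*(-221 - 210) - 86*(-1 - 2*(-86)) = 2*(-9261000)*(-431) - 86*(-1 + 172) = 7982982000 - 86*171 = 7982982000 - 14706 = 7982967294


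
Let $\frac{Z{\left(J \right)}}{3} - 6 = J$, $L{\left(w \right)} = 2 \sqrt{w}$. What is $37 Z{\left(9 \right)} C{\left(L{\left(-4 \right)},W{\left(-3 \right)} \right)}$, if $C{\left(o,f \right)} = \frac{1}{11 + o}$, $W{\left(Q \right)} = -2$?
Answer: $\frac{18315}{137} - \frac{6660 i}{137} \approx 133.69 - 48.613 i$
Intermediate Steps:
$Z{\left(J \right)} = 18 + 3 J$
$37 Z{\left(9 \right)} C{\left(L{\left(-4 \right)},W{\left(-3 \right)} \right)} = \frac{37 \left(18 + 3 \cdot 9\right)}{11 + 2 \sqrt{-4}} = \frac{37 \left(18 + 27\right)}{11 + 2 \cdot 2 i} = \frac{37 \cdot 45}{11 + 4 i} = 1665 \frac{11 - 4 i}{137} = \frac{1665 \left(11 - 4 i\right)}{137}$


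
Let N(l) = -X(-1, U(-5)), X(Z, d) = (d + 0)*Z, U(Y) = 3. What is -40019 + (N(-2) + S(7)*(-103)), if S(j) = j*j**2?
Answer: -75345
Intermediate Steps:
X(Z, d) = Z*d (X(Z, d) = d*Z = Z*d)
N(l) = 3 (N(l) = -(-1)*3 = -1*(-3) = 3)
S(j) = j**3
-40019 + (N(-2) + S(7)*(-103)) = -40019 + (3 + 7**3*(-103)) = -40019 + (3 + 343*(-103)) = -40019 + (3 - 35329) = -40019 - 35326 = -75345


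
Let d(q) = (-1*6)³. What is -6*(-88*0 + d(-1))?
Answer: 1296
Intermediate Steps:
d(q) = -216 (d(q) = (-6)³ = -216)
-6*(-88*0 + d(-1)) = -6*(-88*0 - 216) = -6*(0 - 216) = -6*(-216) = 1296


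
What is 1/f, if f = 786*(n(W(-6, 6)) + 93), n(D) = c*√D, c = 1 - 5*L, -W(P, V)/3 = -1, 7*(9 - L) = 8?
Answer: 1519/54582198 + 938*√3/81873297 ≈ 4.7673e-5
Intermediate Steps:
L = 55/7 (L = 9 - ⅐*8 = 9 - 8/7 = 55/7 ≈ 7.8571)
W(P, V) = 3 (W(P, V) = -3*(-1) = 3)
c = -268/7 (c = 1 - 5*55/7 = 1 - 1*275/7 = 1 - 275/7 = -268/7 ≈ -38.286)
n(D) = -268*√D/7
f = 73098 - 210648*√3/7 (f = 786*(-268*√3/7 + 93) = 786*(93 - 268*√3/7) = 73098 - 210648*√3/7 ≈ 20976.)
1/f = 1/(73098 - 210648*√3/7)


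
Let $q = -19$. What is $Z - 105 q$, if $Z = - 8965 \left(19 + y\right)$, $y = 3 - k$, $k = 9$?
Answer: $-114550$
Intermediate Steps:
$y = -6$ ($y = 3 - 9 = -6$)
$Z = -116545$ ($Z = - 8965 \left(19 - 6\right) = \left(-8965\right) 13 = -116545$)
$Z - 105 q = -116545 - 105 \left(-19\right) = -116545 - -1995 = -116545 + 1995 = -114550$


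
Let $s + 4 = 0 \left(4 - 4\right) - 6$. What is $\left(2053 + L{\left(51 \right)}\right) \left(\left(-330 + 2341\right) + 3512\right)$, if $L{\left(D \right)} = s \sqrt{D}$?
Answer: $11338719 - 55230 \sqrt{51} \approx 1.0944 \cdot 10^{7}$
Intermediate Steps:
$s = -10$ ($s = -4 - \left(6 + 0 \left(4 - 4\right)\right) = -4 + \left(0 \cdot 0 - 6\right) = -4 + \left(0 - 6\right) = -4 - 6 = -10$)
$L{\left(D \right)} = - 10 \sqrt{D}$
$\left(2053 + L{\left(51 \right)}\right) \left(\left(-330 + 2341\right) + 3512\right) = \left(2053 - 10 \sqrt{51}\right) \left(\left(-330 + 2341\right) + 3512\right) = \left(2053 - 10 \sqrt{51}\right) \left(2011 + 3512\right) = \left(2053 - 10 \sqrt{51}\right) 5523 = 11338719 - 55230 \sqrt{51}$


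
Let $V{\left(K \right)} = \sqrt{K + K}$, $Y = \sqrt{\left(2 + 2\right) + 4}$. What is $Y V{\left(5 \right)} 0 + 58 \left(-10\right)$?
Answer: $-580$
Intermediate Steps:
$Y = 2 \sqrt{2}$ ($Y = \sqrt{4 + 4} = \sqrt{8} = 2 \sqrt{2} \approx 2.8284$)
$V{\left(K \right)} = \sqrt{2} \sqrt{K}$ ($V{\left(K \right)} = \sqrt{2 K} = \sqrt{2} \sqrt{K}$)
$Y V{\left(5 \right)} 0 + 58 \left(-10\right) = 2 \sqrt{2} \sqrt{2} \sqrt{5} \cdot 0 + 58 \left(-10\right) = 2 \sqrt{2} \sqrt{10} \cdot 0 - 580 = 4 \sqrt{5} \cdot 0 - 580 = 0 - 580 = -580$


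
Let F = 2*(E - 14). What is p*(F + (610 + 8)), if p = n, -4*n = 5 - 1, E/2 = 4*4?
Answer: -654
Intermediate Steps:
E = 32 (E = 2*(4*4) = 2*16 = 32)
n = -1 (n = -(5 - 1)/4 = -¼*4 = -1)
F = 36 (F = 2*(32 - 14) = 2*18 = 36)
p = -1
p*(F + (610 + 8)) = -(36 + (610 + 8)) = -(36 + 618) = -1*654 = -654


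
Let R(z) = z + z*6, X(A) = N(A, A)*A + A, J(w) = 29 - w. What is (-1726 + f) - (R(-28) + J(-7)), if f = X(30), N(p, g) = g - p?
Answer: -1536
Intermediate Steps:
X(A) = A (X(A) = (A - A)*A + A = 0*A + A = 0 + A = A)
f = 30
R(z) = 7*z (R(z) = z + 6*z = 7*z)
(-1726 + f) - (R(-28) + J(-7)) = (-1726 + 30) - (7*(-28) + (29 - 1*(-7))) = -1696 - (-196 + (29 + 7)) = -1696 - (-196 + 36) = -1696 - 1*(-160) = -1696 + 160 = -1536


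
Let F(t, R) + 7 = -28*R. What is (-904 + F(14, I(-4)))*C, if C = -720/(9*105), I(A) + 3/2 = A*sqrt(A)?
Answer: 13904/21 - 512*I/3 ≈ 662.1 - 170.67*I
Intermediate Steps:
I(A) = -3/2 + A**(3/2) (I(A) = -3/2 + A*sqrt(A) = -3/2 + A**(3/2))
F(t, R) = -7 - 28*R
C = -16/21 (C = -720/945 = -720*1/945 = -16/21 ≈ -0.76190)
(-904 + F(14, I(-4)))*C = (-904 + (-7 - 28*(-3/2 + (-4)**(3/2))))*(-16/21) = (-904 + (-7 - 28*(-3/2 - 8*I)))*(-16/21) = (-904 + (-7 + (42 + 224*I)))*(-16/21) = (-904 + (35 + 224*I))*(-16/21) = (-869 + 224*I)*(-16/21) = 13904/21 - 512*I/3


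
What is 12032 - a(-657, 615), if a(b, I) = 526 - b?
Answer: 10849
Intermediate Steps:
12032 - a(-657, 615) = 12032 - (526 - 1*(-657)) = 12032 - (526 + 657) = 12032 - 1*1183 = 12032 - 1183 = 10849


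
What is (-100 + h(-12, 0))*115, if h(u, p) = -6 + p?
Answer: -12190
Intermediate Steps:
(-100 + h(-12, 0))*115 = (-100 + (-6 + 0))*115 = (-100 - 6)*115 = -106*115 = -12190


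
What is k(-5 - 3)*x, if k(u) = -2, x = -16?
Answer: 32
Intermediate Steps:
k(-5 - 3)*x = -2*(-16) = 32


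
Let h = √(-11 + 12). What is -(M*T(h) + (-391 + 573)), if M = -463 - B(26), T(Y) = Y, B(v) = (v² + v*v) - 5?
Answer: 1628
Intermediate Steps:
B(v) = -5 + 2*v² (B(v) = (v² + v²) - 5 = 2*v² - 5 = -5 + 2*v²)
h = 1 (h = √1 = 1)
M = -1810 (M = -463 - (-5 + 2*26²) = -463 - (-5 + 2*676) = -463 - (-5 + 1352) = -463 - 1*1347 = -463 - 1347 = -1810)
-(M*T(h) + (-391 + 573)) = -(-1810*1 + (-391 + 573)) = -(-1810 + 182) = -1*(-1628) = 1628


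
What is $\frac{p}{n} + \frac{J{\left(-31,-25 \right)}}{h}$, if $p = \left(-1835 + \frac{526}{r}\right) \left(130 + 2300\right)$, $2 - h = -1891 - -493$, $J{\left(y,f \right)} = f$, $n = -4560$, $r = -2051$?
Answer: $\frac{38110928}{38969} \approx 977.98$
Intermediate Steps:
$h = 1400$ ($h = 2 - \left(-1891 - -493\right) = 2 - \left(-1891 + 493\right) = 2 - -1398 = 2 + 1398 = 1400$)
$p = - \frac{9146789730}{2051}$ ($p = \left(-1835 + \frac{526}{-2051}\right) \left(130 + 2300\right) = \left(-1835 + 526 \left(- \frac{1}{2051}\right)\right) 2430 = \left(-1835 - \frac{526}{2051}\right) 2430 = \left(- \frac{3764111}{2051}\right) 2430 = - \frac{9146789730}{2051} \approx -4.4597 \cdot 10^{6}$)
$\frac{p}{n} + \frac{J{\left(-31,-25 \right)}}{h} = - \frac{9146789730}{2051 \left(-4560\right)} - \frac{25}{1400} = \left(- \frac{9146789730}{2051}\right) \left(- \frac{1}{4560}\right) - \frac{1}{56} = \frac{304892991}{311752} - \frac{1}{56} = \frac{38110928}{38969}$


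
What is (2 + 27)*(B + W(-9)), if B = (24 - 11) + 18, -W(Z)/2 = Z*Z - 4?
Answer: -3567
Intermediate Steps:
W(Z) = 8 - 2*Z**2 (W(Z) = -2*(Z*Z - 4) = -2*(Z**2 - 4) = -2*(-4 + Z**2) = 8 - 2*Z**2)
B = 31 (B = 13 + 18 = 31)
(2 + 27)*(B + W(-9)) = (2 + 27)*(31 + (8 - 2*(-9)**2)) = 29*(31 + (8 - 2*81)) = 29*(31 + (8 - 162)) = 29*(31 - 154) = 29*(-123) = -3567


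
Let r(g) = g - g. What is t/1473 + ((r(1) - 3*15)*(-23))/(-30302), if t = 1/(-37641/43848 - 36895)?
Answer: -274049004992739/8023409155328494 ≈ -0.034156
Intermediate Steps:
r(g) = 0
t = -14616/539269867 (t = 1/(-37641*1/43848 - 36895) = 1/(-12547/14616 - 36895) = 1/(-539269867/14616) = -14616/539269867 ≈ -2.7103e-5)
t/1473 + ((r(1) - 3*15)*(-23))/(-30302) = -14616/539269867/1473 + ((0 - 3*15)*(-23))/(-30302) = -14616/539269867*1/1473 + ((0 - 45)*(-23))*(-1/30302) = -4872/264781504697 - 45*(-23)*(-1/30302) = -4872/264781504697 + 1035*(-1/30302) = -4872/264781504697 - 1035/30302 = -274049004992739/8023409155328494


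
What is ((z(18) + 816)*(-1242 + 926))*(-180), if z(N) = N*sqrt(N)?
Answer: 46414080 + 3071520*sqrt(2) ≈ 5.0758e+7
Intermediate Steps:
z(N) = N**(3/2)
((z(18) + 816)*(-1242 + 926))*(-180) = ((18**(3/2) + 816)*(-1242 + 926))*(-180) = ((54*sqrt(2) + 816)*(-316))*(-180) = ((816 + 54*sqrt(2))*(-316))*(-180) = (-257856 - 17064*sqrt(2))*(-180) = 46414080 + 3071520*sqrt(2)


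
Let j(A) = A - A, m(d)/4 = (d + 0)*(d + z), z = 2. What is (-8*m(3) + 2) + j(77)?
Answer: -478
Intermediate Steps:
m(d) = 4*d*(2 + d) (m(d) = 4*((d + 0)*(d + 2)) = 4*(d*(2 + d)) = 4*d*(2 + d))
j(A) = 0
(-8*m(3) + 2) + j(77) = (-32*3*(2 + 3) + 2) + 0 = (-32*3*5 + 2) + 0 = (-8*60 + 2) + 0 = (-480 + 2) + 0 = -478 + 0 = -478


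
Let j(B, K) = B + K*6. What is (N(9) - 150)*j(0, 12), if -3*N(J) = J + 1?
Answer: -11040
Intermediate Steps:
j(B, K) = B + 6*K
N(J) = -⅓ - J/3 (N(J) = -(J + 1)/3 = -(1 + J)/3 = -⅓ - J/3)
(N(9) - 150)*j(0, 12) = ((-⅓ - ⅓*9) - 150)*(0 + 6*12) = ((-⅓ - 3) - 150)*(0 + 72) = (-10/3 - 150)*72 = -460/3*72 = -11040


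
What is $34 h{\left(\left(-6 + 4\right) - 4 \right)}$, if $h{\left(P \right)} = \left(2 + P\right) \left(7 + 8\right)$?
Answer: $-2040$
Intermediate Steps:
$h{\left(P \right)} = 30 + 15 P$ ($h{\left(P \right)} = \left(2 + P\right) 15 = 30 + 15 P$)
$34 h{\left(\left(-6 + 4\right) - 4 \right)} = 34 \left(30 + 15 \left(\left(-6 + 4\right) - 4\right)\right) = 34 \left(30 + 15 \left(-2 - 4\right)\right) = 34 \left(30 + 15 \left(-6\right)\right) = 34 \left(30 - 90\right) = 34 \left(-60\right) = -2040$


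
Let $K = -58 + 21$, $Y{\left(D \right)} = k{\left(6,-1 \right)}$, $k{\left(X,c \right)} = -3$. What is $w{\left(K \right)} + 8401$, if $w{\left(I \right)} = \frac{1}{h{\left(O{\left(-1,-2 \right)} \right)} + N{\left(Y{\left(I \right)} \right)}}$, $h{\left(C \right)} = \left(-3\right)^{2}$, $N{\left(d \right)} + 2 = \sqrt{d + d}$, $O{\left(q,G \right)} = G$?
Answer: $\frac{462062}{55} - \frac{i \sqrt{6}}{55} \approx 8401.1 - 0.044536 i$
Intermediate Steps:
$Y{\left(D \right)} = -3$
$N{\left(d \right)} = -2 + \sqrt{2} \sqrt{d}$ ($N{\left(d \right)} = -2 + \sqrt{d + d} = -2 + \sqrt{2 d} = -2 + \sqrt{2} \sqrt{d}$)
$h{\left(C \right)} = 9$
$K = -37$
$w{\left(I \right)} = \frac{1}{7 + i \sqrt{6}}$ ($w{\left(I \right)} = \frac{1}{9 - \left(2 - \sqrt{2} \sqrt{-3}\right)} = \frac{1}{9 - \left(2 - \sqrt{2} i \sqrt{3}\right)} = \frac{1}{9 - \left(2 - i \sqrt{6}\right)} = \frac{1}{7 + i \sqrt{6}}$)
$w{\left(K \right)} + 8401 = \left(\frac{7}{55} - \frac{i \sqrt{6}}{55}\right) + 8401 = \frac{462062}{55} - \frac{i \sqrt{6}}{55}$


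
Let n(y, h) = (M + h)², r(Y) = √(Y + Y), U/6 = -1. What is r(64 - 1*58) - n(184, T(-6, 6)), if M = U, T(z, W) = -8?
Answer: -196 + 2*√3 ≈ -192.54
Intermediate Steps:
U = -6 (U = 6*(-1) = -6)
M = -6
r(Y) = √2*√Y (r(Y) = √(2*Y) = √2*√Y)
n(y, h) = (-6 + h)²
r(64 - 1*58) - n(184, T(-6, 6)) = √2*√(64 - 1*58) - (-6 - 8)² = √2*√(64 - 58) - 1*(-14)² = √2*√6 - 1*196 = 2*√3 - 196 = -196 + 2*√3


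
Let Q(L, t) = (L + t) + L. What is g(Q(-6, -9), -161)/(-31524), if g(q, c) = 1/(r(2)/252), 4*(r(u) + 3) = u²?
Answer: 21/5254 ≈ 0.0039970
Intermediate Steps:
Q(L, t) = t + 2*L
r(u) = -3 + u²/4
g(q, c) = -126 (g(q, c) = 1/((-3 + (¼)*2²)/252) = 1/((-3 + (¼)*4)*(1/252)) = 1/((-3 + 1)*(1/252)) = 1/(-2*1/252) = 1/(-1/126) = -126)
g(Q(-6, -9), -161)/(-31524) = -126/(-31524) = -126*(-1/31524) = 21/5254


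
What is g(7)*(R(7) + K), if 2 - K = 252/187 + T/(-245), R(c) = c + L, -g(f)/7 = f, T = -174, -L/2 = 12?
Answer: 781503/935 ≈ 835.83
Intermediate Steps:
L = -24 (L = -2*12 = -24)
g(f) = -7*f
R(c) = -24 + c (R(c) = c - 24 = -24 + c)
K = -2648/45815 (K = 2 - (252/187 - 174/(-245)) = 2 - (252*(1/187) - 174*(-1/245)) = 2 - (252/187 + 174/245) = 2 - 1*94278/45815 = 2 - 94278/45815 = -2648/45815 ≈ -0.057798)
g(7)*(R(7) + K) = (-7*7)*((-24 + 7) - 2648/45815) = -49*(-17 - 2648/45815) = -49*(-781503/45815) = 781503/935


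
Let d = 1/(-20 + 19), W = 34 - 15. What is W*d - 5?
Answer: -24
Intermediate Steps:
W = 19
d = -1 (d = 1/(-1) = -1)
W*d - 5 = 19*(-1) - 5 = -19 - 5 = -24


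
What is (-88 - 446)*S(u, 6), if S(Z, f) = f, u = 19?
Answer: -3204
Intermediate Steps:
(-88 - 446)*S(u, 6) = (-88 - 446)*6 = -534*6 = -3204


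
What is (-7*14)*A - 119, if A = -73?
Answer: 7035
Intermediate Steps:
(-7*14)*A - 119 = -7*14*(-73) - 119 = -98*(-73) - 119 = 7154 - 119 = 7035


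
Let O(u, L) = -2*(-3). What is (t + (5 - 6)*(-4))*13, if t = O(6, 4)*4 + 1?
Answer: 377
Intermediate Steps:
O(u, L) = 6
t = 25 (t = 6*4 + 1 = 24 + 1 = 25)
(t + (5 - 6)*(-4))*13 = (25 + (5 - 6)*(-4))*13 = (25 - 1*(-4))*13 = (25 + 4)*13 = 29*13 = 377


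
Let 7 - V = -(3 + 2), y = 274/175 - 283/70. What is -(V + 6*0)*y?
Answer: 5202/175 ≈ 29.726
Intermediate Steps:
y = -867/350 (y = 274*(1/175) - 283*1/70 = 274/175 - 283/70 = -867/350 ≈ -2.4771)
V = 12 (V = 7 - (-1)*(3 + 2) = 7 - (-1)*5 = 7 - 1*(-5) = 7 + 5 = 12)
-(V + 6*0)*y = -(12 + 6*0)*(-867)/350 = -(12 + 0)*(-867)/350 = -12*(-867)/350 = -1*(-5202/175) = 5202/175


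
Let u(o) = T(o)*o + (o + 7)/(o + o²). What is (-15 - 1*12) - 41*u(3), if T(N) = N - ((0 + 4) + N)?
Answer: 2585/6 ≈ 430.83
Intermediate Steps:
T(N) = -4 (T(N) = N - (4 + N) = N + (-4 - N) = -4)
u(o) = -4*o + (7 + o)/(o + o²) (u(o) = -4*o + (o + 7)/(o + o²) = -4*o + (7 + o)/(o + o²))
(-15 - 1*12) - 41*u(3) = (-15 - 1*12) - 41*(7 + 3 - 4*3² - 4*3³)/(3*(1 + 3)) = (-15 - 12) - 41*(7 + 3 - 4*9 - 4*27)/(3*4) = -27 - 41*(7 + 3 - 36 - 108)/(3*4) = -27 - 41*(-134)/(3*4) = -27 - 41*(-67/6) = -27 + 2747/6 = 2585/6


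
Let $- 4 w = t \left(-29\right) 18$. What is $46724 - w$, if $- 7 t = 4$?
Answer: $\frac{327590}{7} \approx 46799.0$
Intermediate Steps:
$t = - \frac{4}{7}$ ($t = \left(- \frac{1}{7}\right) 4 = - \frac{4}{7} \approx -0.57143$)
$w = - \frac{522}{7}$ ($w = - \frac{\left(- \frac{4}{7}\right) \left(-29\right) 18}{4} = - \frac{\frac{116}{7} \cdot 18}{4} = \left(- \frac{1}{4}\right) \frac{2088}{7} = - \frac{522}{7} \approx -74.571$)
$46724 - w = 46724 - - \frac{522}{7} = 46724 + \frac{522}{7} = \frac{327590}{7}$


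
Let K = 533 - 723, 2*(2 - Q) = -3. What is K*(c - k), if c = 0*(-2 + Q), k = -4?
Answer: -760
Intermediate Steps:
Q = 7/2 (Q = 2 - ½*(-3) = 2 + 3/2 = 7/2 ≈ 3.5000)
K = -190
c = 0 (c = 0*(-2 + 7/2) = 0*(3/2) = 0)
K*(c - k) = -190*(0 - 1*(-4)) = -190*(0 + 4) = -190*4 = -760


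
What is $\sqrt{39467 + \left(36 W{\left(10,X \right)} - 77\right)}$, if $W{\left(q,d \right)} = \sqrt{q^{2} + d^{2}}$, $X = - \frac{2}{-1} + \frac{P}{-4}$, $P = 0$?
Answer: $\sqrt{39390 + 72 \sqrt{26}} \approx 199.39$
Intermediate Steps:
$X = 2$ ($X = - \frac{2}{-1} + \frac{0}{-4} = \left(-2\right) \left(-1\right) + 0 \left(- \frac{1}{4}\right) = 2 + 0 = 2$)
$W{\left(q,d \right)} = \sqrt{d^{2} + q^{2}}$
$\sqrt{39467 + \left(36 W{\left(10,X \right)} - 77\right)} = \sqrt{39467 - \left(77 - 36 \sqrt{2^{2} + 10^{2}}\right)} = \sqrt{39467 - \left(77 - 36 \sqrt{4 + 100}\right)} = \sqrt{39467 - \left(77 - 36 \sqrt{104}\right)} = \sqrt{39467 - \left(77 - 36 \cdot 2 \sqrt{26}\right)} = \sqrt{39467 - \left(77 - 72 \sqrt{26}\right)} = \sqrt{39390 + 72 \sqrt{26}}$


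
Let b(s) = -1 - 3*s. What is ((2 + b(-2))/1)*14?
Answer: 98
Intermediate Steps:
((2 + b(-2))/1)*14 = ((2 + (-1 - 3*(-2)))/1)*14 = ((2 + (-1 + 6))*1)*14 = ((2 + 5)*1)*14 = (7*1)*14 = 7*14 = 98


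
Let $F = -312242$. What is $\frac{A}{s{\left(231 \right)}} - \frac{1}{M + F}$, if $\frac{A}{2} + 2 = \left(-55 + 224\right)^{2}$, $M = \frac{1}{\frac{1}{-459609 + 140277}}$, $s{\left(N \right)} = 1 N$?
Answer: $\frac{36074243963}{145893594} \approx 247.26$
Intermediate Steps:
$s{\left(N \right)} = N$
$M = -319332$ ($M = \frac{1}{\frac{1}{-319332}} = \frac{1}{- \frac{1}{319332}} = -319332$)
$A = 57118$ ($A = -4 + 2 \left(-55 + 224\right)^{2} = -4 + 2 \cdot 169^{2} = -4 + 2 \cdot 28561 = -4 + 57122 = 57118$)
$\frac{A}{s{\left(231 \right)}} - \frac{1}{M + F} = \frac{57118}{231} - \frac{1}{-319332 - 312242} = 57118 \cdot \frac{1}{231} - \frac{1}{-631574} = \frac{57118}{231} - - \frac{1}{631574} = \frac{57118}{231} + \frac{1}{631574} = \frac{36074243963}{145893594}$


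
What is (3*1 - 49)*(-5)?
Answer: 230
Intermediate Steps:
(3*1 - 49)*(-5) = (3 - 49)*(-5) = -46*(-5) = 230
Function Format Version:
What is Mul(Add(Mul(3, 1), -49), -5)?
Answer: 230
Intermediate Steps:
Mul(Add(Mul(3, 1), -49), -5) = Mul(Add(3, -49), -5) = Mul(-46, -5) = 230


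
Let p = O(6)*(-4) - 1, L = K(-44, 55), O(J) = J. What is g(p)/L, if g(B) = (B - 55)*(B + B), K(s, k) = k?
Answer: 800/11 ≈ 72.727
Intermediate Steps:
L = 55
p = -25 (p = 6*(-4) - 1 = -24 - 1 = -25)
g(B) = 2*B*(-55 + B) (g(B) = (-55 + B)*(2*B) = 2*B*(-55 + B))
g(p)/L = (2*(-25)*(-55 - 25))/55 = (2*(-25)*(-80))*(1/55) = 4000*(1/55) = 800/11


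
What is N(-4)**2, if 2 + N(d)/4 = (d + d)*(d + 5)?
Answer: 1600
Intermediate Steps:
N(d) = -8 + 8*d*(5 + d) (N(d) = -8 + 4*((d + d)*(d + 5)) = -8 + 4*((2*d)*(5 + d)) = -8 + 4*(2*d*(5 + d)) = -8 + 8*d*(5 + d))
N(-4)**2 = (-8 + 8*(-4)**2 + 40*(-4))**2 = (-8 + 8*16 - 160)**2 = (-8 + 128 - 160)**2 = (-40)**2 = 1600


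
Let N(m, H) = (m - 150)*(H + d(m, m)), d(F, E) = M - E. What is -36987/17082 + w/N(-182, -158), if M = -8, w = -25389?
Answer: 39536659/15123264 ≈ 2.6143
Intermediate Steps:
d(F, E) = -8 - E
N(m, H) = (-150 + m)*(-8 + H - m) (N(m, H) = (m - 150)*(H + (-8 - m)) = (-150 + m)*(-8 + H - m))
-36987/17082 + w/N(-182, -158) = -36987/17082 - 25389/(1200 - 1*(-182)² - 150*(-158) + 142*(-182) - 158*(-182)) = -36987*1/17082 - 25389/(1200 - 1*33124 + 23700 - 25844 + 28756) = -12329/5694 - 25389/(1200 - 33124 + 23700 - 25844 + 28756) = -12329/5694 - 25389/(-5312) = -12329/5694 - 25389*(-1/5312) = -12329/5694 + 25389/5312 = 39536659/15123264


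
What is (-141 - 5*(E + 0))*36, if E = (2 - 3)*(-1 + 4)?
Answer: -4536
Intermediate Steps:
E = -3 (E = -1*3 = -3)
(-141 - 5*(E + 0))*36 = (-141 - 5*(-3 + 0))*36 = (-141 - 5*(-3))*36 = (-141 + 15)*36 = -126*36 = -4536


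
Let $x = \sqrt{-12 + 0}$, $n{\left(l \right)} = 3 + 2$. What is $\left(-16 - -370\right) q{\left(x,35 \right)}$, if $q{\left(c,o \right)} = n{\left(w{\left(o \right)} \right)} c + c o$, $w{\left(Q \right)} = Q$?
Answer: $28320 i \sqrt{3} \approx 49052.0 i$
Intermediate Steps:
$n{\left(l \right)} = 5$
$x = 2 i \sqrt{3}$ ($x = \sqrt{-12} = 2 i \sqrt{3} \approx 3.4641 i$)
$q{\left(c,o \right)} = 5 c + c o$
$\left(-16 - -370\right) q{\left(x,35 \right)} = \left(-16 - -370\right) 2 i \sqrt{3} \left(5 + 35\right) = \left(-16 + 370\right) 2 i \sqrt{3} \cdot 40 = 354 \cdot 80 i \sqrt{3} = 28320 i \sqrt{3}$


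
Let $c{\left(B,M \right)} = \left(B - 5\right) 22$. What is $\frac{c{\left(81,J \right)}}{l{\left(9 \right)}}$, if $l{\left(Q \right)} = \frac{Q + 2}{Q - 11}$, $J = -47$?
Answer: $-304$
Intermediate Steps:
$c{\left(B,M \right)} = -110 + 22 B$ ($c{\left(B,M \right)} = \left(-5 + B\right) 22 = -110 + 22 B$)
$l{\left(Q \right)} = \frac{2 + Q}{-11 + Q}$
$\frac{c{\left(81,J \right)}}{l{\left(9 \right)}} = \frac{-110 + 22 \cdot 81}{\frac{1}{-11 + 9} \left(2 + 9\right)} = \frac{-110 + 1782}{\frac{1}{-2} \cdot 11} = \frac{1672}{\left(- \frac{1}{2}\right) 11} = \frac{1672}{- \frac{11}{2}} = 1672 \left(- \frac{2}{11}\right) = -304$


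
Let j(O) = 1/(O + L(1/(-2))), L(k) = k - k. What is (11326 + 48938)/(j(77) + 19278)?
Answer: 4640328/1484407 ≈ 3.1260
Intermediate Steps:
L(k) = 0
j(O) = 1/O (j(O) = 1/(O + 0) = 1/O)
(11326 + 48938)/(j(77) + 19278) = (11326 + 48938)/(1/77 + 19278) = 60264/(1/77 + 19278) = 60264/(1484407/77) = 60264*(77/1484407) = 4640328/1484407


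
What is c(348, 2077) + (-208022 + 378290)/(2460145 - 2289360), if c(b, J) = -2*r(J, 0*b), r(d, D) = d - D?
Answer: -709270622/170785 ≈ -4153.0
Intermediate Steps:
c(b, J) = -2*J (c(b, J) = -2*(J - 0*b) = -2*(J - 1*0) = -2*(J + 0) = -2*J)
c(348, 2077) + (-208022 + 378290)/(2460145 - 2289360) = -2*2077 + (-208022 + 378290)/(2460145 - 2289360) = -4154 + 170268/170785 = -709270622/170785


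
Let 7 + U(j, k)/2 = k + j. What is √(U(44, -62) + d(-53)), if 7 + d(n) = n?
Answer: I*√110 ≈ 10.488*I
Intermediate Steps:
U(j, k) = -14 + 2*j + 2*k (U(j, k) = -14 + 2*(k + j) = -14 + 2*(j + k) = -14 + (2*j + 2*k) = -14 + 2*j + 2*k)
d(n) = -7 + n
√(U(44, -62) + d(-53)) = √((-14 + 2*44 + 2*(-62)) + (-7 - 53)) = √((-14 + 88 - 124) - 60) = √(-50 - 60) = √(-110) = I*√110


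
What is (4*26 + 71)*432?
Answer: 75600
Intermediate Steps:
(4*26 + 71)*432 = (104 + 71)*432 = 175*432 = 75600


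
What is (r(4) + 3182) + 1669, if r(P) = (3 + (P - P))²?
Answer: 4860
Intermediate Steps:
r(P) = 9 (r(P) = (3 + 0)² = 3² = 9)
(r(4) + 3182) + 1669 = (9 + 3182) + 1669 = 3191 + 1669 = 4860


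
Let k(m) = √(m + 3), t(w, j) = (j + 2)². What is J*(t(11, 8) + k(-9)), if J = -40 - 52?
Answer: -9200 - 92*I*√6 ≈ -9200.0 - 225.35*I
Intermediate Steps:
J = -92
t(w, j) = (2 + j)²
k(m) = √(3 + m)
J*(t(11, 8) + k(-9)) = -92*((2 + 8)² + √(3 - 9)) = -92*(10² + √(-6)) = -92*(100 + I*√6) = -9200 - 92*I*√6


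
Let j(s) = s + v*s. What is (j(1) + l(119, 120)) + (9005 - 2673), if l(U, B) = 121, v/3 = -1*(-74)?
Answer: 6676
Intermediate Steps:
v = 222 (v = 3*(-1*(-74)) = 3*74 = 222)
j(s) = 223*s (j(s) = s + 222*s = 223*s)
(j(1) + l(119, 120)) + (9005 - 2673) = (223*1 + 121) + (9005 - 2673) = (223 + 121) + 6332 = 344 + 6332 = 6676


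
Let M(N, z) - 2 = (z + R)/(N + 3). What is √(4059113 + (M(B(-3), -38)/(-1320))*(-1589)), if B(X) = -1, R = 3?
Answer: √1768141495065/660 ≈ 2014.7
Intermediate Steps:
M(N, z) = 2 + (3 + z)/(3 + N) (M(N, z) = 2 + (z + 3)/(N + 3) = 2 + (3 + z)/(3 + N))
√(4059113 + (M(B(-3), -38)/(-1320))*(-1589)) = √(4059113 + (((9 - 38 + 2*(-1))/(3 - 1))/(-1320))*(-1589)) = √(4059113 + (((9 - 38 - 2)/2)*(-1/1320))*(-1589)) = √(4059113 + (((½)*(-31))*(-1/1320))*(-1589)) = √(4059113 - 31/2*(-1/1320)*(-1589)) = √(4059113 + (31/2640)*(-1589)) = √(4059113 - 49259/2640) = √(10716009061/2640) = √1768141495065/660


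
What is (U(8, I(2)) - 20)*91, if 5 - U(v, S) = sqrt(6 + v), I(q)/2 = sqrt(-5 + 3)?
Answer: -1365 - 91*sqrt(14) ≈ -1705.5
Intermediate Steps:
I(q) = 2*I*sqrt(2) (I(q) = 2*sqrt(-5 + 3) = 2*sqrt(-2) = 2*(I*sqrt(2)) = 2*I*sqrt(2))
U(v, S) = 5 - sqrt(6 + v)
(U(8, I(2)) - 20)*91 = ((5 - sqrt(6 + 8)) - 20)*91 = ((5 - sqrt(14)) - 20)*91 = (-15 - sqrt(14))*91 = -1365 - 91*sqrt(14)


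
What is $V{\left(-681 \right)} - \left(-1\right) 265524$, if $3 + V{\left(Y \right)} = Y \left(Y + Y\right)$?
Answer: $1193043$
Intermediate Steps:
$V{\left(Y \right)} = -3 + 2 Y^{2}$ ($V{\left(Y \right)} = -3 + Y \left(Y + Y\right) = -3 + Y 2 Y = -3 + 2 Y^{2}$)
$V{\left(-681 \right)} - \left(-1\right) 265524 = \left(-3 + 2 \left(-681\right)^{2}\right) - \left(-1\right) 265524 = \left(-3 + 2 \cdot 463761\right) - -265524 = \left(-3 + 927522\right) + 265524 = 927519 + 265524 = 1193043$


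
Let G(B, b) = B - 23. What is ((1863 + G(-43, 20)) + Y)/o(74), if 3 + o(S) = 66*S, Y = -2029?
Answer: -232/4881 ≈ -0.047531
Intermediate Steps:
G(B, b) = -23 + B
o(S) = -3 + 66*S
((1863 + G(-43, 20)) + Y)/o(74) = ((1863 + (-23 - 43)) - 2029)/(-3 + 66*74) = ((1863 - 66) - 2029)/(-3 + 4884) = (1797 - 2029)/4881 = -232*1/4881 = -232/4881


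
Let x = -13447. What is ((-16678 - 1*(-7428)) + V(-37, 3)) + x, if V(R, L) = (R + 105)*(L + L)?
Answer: -22289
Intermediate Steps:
V(R, L) = 2*L*(105 + R) (V(R, L) = (105 + R)*(2*L) = 2*L*(105 + R))
((-16678 - 1*(-7428)) + V(-37, 3)) + x = ((-16678 - 1*(-7428)) + 2*3*(105 - 37)) - 13447 = ((-16678 + 7428) + 2*3*68) - 13447 = (-9250 + 408) - 13447 = -8842 - 13447 = -22289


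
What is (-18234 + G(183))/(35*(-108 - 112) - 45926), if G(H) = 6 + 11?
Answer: 18217/53626 ≈ 0.33970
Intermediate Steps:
G(H) = 17
(-18234 + G(183))/(35*(-108 - 112) - 45926) = (-18234 + 17)/(35*(-108 - 112) - 45926) = -18217/(35*(-220) - 45926) = -18217/(-7700 - 45926) = -18217/(-53626) = -18217*(-1/53626) = 18217/53626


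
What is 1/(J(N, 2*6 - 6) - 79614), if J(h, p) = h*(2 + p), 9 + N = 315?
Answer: -1/77166 ≈ -1.2959e-5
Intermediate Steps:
N = 306 (N = -9 + 315 = 306)
1/(J(N, 2*6 - 6) - 79614) = 1/(306*(2 + (2*6 - 6)) - 79614) = 1/(306*(2 + (12 - 6)) - 79614) = 1/(306*(2 + 6) - 79614) = 1/(306*8 - 79614) = 1/(2448 - 79614) = 1/(-77166) = -1/77166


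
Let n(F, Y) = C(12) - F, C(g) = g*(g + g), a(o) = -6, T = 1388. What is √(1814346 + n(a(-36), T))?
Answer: 4*√113415 ≈ 1347.1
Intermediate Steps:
C(g) = 2*g² (C(g) = g*(2*g) = 2*g²)
n(F, Y) = 288 - F (n(F, Y) = 2*12² - F = 2*144 - F = 288 - F)
√(1814346 + n(a(-36), T)) = √(1814346 + (288 - 1*(-6))) = √(1814346 + (288 + 6)) = √(1814346 + 294) = √1814640 = 4*√113415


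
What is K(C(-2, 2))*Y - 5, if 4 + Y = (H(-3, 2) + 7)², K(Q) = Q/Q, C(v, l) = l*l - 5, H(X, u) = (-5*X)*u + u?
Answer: 1512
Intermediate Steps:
H(X, u) = u - 5*X*u (H(X, u) = -5*X*u + u = u - 5*X*u)
C(v, l) = -5 + l² (C(v, l) = l² - 5 = -5 + l²)
K(Q) = 1
Y = 1517 (Y = -4 + (2*(1 - 5*(-3)) + 7)² = -4 + (2*(1 + 15) + 7)² = -4 + (2*16 + 7)² = -4 + (32 + 7)² = -4 + 39² = -4 + 1521 = 1517)
K(C(-2, 2))*Y - 5 = 1*1517 - 5 = 1517 - 5 = 1512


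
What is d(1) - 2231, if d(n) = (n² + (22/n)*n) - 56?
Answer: -2264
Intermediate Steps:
d(n) = -34 + n² (d(n) = (n² + 22) - 56 = (22 + n²) - 56 = -34 + n²)
d(1) - 2231 = (-34 + 1²) - 2231 = (-34 + 1) - 2231 = -33 - 2231 = -2264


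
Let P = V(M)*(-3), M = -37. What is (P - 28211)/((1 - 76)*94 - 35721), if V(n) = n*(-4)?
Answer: 28655/42771 ≈ 0.66996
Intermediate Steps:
V(n) = -4*n
P = -444 (P = -4*(-37)*(-3) = 148*(-3) = -444)
(P - 28211)/((1 - 76)*94 - 35721) = (-444 - 28211)/((1 - 76)*94 - 35721) = -28655/(-75*94 - 35721) = -28655/(-7050 - 35721) = -28655/(-42771) = -28655*(-1/42771) = 28655/42771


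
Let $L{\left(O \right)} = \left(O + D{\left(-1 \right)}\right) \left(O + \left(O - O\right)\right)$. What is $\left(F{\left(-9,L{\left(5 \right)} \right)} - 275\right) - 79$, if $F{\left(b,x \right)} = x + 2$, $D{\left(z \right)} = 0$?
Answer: $-327$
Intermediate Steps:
$L{\left(O \right)} = O^{2}$ ($L{\left(O \right)} = \left(O + 0\right) \left(O + \left(O - O\right)\right) = O \left(O + 0\right) = O O = O^{2}$)
$F{\left(b,x \right)} = 2 + x$
$\left(F{\left(-9,L{\left(5 \right)} \right)} - 275\right) - 79 = \left(\left(2 + 5^{2}\right) - 275\right) - 79 = \left(\left(2 + 25\right) - 275\right) - 79 = \left(27 - 275\right) - 79 = -248 - 79 = -327$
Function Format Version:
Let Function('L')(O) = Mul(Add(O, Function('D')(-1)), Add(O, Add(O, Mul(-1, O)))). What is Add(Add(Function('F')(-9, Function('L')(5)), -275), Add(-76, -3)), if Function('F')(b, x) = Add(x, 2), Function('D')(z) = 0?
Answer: -327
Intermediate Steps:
Function('L')(O) = Pow(O, 2) (Function('L')(O) = Mul(Add(O, 0), Add(O, Add(O, Mul(-1, O)))) = Mul(O, Add(O, 0)) = Mul(O, O) = Pow(O, 2))
Function('F')(b, x) = Add(2, x)
Add(Add(Function('F')(-9, Function('L')(5)), -275), Add(-76, -3)) = Add(Add(Add(2, Pow(5, 2)), -275), Add(-76, -3)) = Add(Add(Add(2, 25), -275), -79) = Add(Add(27, -275), -79) = Add(-248, -79) = -327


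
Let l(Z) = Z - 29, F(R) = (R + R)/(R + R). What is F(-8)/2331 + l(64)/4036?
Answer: 85621/9407916 ≈ 0.0091010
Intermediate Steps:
F(R) = 1 (F(R) = (2*R)/((2*R)) = (2*R)*(1/(2*R)) = 1)
l(Z) = -29 + Z
F(-8)/2331 + l(64)/4036 = 1/2331 + (-29 + 64)/4036 = 1*(1/2331) + 35*(1/4036) = 1/2331 + 35/4036 = 85621/9407916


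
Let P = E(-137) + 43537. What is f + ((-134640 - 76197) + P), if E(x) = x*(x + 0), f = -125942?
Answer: -274473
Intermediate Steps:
E(x) = x**2 (E(x) = x*x = x**2)
P = 62306 (P = (-137)**2 + 43537 = 18769 + 43537 = 62306)
f + ((-134640 - 76197) + P) = -125942 + ((-134640 - 76197) + 62306) = -125942 + (-210837 + 62306) = -125942 - 148531 = -274473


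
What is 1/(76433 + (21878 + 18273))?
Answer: 1/116584 ≈ 8.5775e-6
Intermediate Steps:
1/(76433 + (21878 + 18273)) = 1/(76433 + 40151) = 1/116584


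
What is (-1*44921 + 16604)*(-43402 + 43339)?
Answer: 1783971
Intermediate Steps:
(-1*44921 + 16604)*(-43402 + 43339) = (-44921 + 16604)*(-63) = -28317*(-63) = 1783971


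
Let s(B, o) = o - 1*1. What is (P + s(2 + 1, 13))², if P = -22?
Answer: 100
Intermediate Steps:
s(B, o) = -1 + o (s(B, o) = o - 1 = -1 + o)
(P + s(2 + 1, 13))² = (-22 + (-1 + 13))² = (-22 + 12)² = (-10)² = 100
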